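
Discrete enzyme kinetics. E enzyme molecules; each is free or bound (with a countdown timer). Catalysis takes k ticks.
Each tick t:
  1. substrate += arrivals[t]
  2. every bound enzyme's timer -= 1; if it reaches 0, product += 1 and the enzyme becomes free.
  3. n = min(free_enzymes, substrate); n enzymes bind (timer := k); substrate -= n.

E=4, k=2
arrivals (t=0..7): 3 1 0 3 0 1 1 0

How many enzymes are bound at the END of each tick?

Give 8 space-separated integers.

Answer: 3 4 1 3 3 1 2 1

Derivation:
t=0: arr=3 -> substrate=0 bound=3 product=0
t=1: arr=1 -> substrate=0 bound=4 product=0
t=2: arr=0 -> substrate=0 bound=1 product=3
t=3: arr=3 -> substrate=0 bound=3 product=4
t=4: arr=0 -> substrate=0 bound=3 product=4
t=5: arr=1 -> substrate=0 bound=1 product=7
t=6: arr=1 -> substrate=0 bound=2 product=7
t=7: arr=0 -> substrate=0 bound=1 product=8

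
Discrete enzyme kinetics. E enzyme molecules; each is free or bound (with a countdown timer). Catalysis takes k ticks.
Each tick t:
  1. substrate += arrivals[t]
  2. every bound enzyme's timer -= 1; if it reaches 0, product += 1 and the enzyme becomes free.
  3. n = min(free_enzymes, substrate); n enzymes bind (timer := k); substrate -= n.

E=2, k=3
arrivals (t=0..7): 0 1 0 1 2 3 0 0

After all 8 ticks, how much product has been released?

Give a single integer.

t=0: arr=0 -> substrate=0 bound=0 product=0
t=1: arr=1 -> substrate=0 bound=1 product=0
t=2: arr=0 -> substrate=0 bound=1 product=0
t=3: arr=1 -> substrate=0 bound=2 product=0
t=4: arr=2 -> substrate=1 bound=2 product=1
t=5: arr=3 -> substrate=4 bound=2 product=1
t=6: arr=0 -> substrate=3 bound=2 product=2
t=7: arr=0 -> substrate=2 bound=2 product=3

Answer: 3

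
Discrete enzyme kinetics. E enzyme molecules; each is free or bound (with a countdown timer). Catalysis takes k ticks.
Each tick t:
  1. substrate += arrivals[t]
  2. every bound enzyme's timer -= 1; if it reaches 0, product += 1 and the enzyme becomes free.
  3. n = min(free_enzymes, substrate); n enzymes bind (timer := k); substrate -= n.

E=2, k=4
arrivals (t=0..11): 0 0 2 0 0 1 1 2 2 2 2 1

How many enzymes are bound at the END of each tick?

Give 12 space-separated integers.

Answer: 0 0 2 2 2 2 2 2 2 2 2 2

Derivation:
t=0: arr=0 -> substrate=0 bound=0 product=0
t=1: arr=0 -> substrate=0 bound=0 product=0
t=2: arr=2 -> substrate=0 bound=2 product=0
t=3: arr=0 -> substrate=0 bound=2 product=0
t=4: arr=0 -> substrate=0 bound=2 product=0
t=5: arr=1 -> substrate=1 bound=2 product=0
t=6: arr=1 -> substrate=0 bound=2 product=2
t=7: arr=2 -> substrate=2 bound=2 product=2
t=8: arr=2 -> substrate=4 bound=2 product=2
t=9: arr=2 -> substrate=6 bound=2 product=2
t=10: arr=2 -> substrate=6 bound=2 product=4
t=11: arr=1 -> substrate=7 bound=2 product=4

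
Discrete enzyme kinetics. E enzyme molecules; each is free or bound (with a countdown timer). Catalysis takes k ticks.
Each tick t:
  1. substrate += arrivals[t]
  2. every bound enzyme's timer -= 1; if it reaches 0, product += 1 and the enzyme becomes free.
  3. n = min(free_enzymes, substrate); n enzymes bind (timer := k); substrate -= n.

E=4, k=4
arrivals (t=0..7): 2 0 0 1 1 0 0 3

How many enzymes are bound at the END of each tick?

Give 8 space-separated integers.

Answer: 2 2 2 3 2 2 2 4

Derivation:
t=0: arr=2 -> substrate=0 bound=2 product=0
t=1: arr=0 -> substrate=0 bound=2 product=0
t=2: arr=0 -> substrate=0 bound=2 product=0
t=3: arr=1 -> substrate=0 bound=3 product=0
t=4: arr=1 -> substrate=0 bound=2 product=2
t=5: arr=0 -> substrate=0 bound=2 product=2
t=6: arr=0 -> substrate=0 bound=2 product=2
t=7: arr=3 -> substrate=0 bound=4 product=3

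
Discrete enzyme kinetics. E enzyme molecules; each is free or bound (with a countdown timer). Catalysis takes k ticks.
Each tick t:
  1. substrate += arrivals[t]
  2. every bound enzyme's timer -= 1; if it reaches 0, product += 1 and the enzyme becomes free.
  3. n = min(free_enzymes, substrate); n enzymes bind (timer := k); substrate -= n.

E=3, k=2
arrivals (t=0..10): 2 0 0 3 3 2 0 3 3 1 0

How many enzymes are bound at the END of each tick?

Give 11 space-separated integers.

Answer: 2 2 0 3 3 3 3 3 3 3 3

Derivation:
t=0: arr=2 -> substrate=0 bound=2 product=0
t=1: arr=0 -> substrate=0 bound=2 product=0
t=2: arr=0 -> substrate=0 bound=0 product=2
t=3: arr=3 -> substrate=0 bound=3 product=2
t=4: arr=3 -> substrate=3 bound=3 product=2
t=5: arr=2 -> substrate=2 bound=3 product=5
t=6: arr=0 -> substrate=2 bound=3 product=5
t=7: arr=3 -> substrate=2 bound=3 product=8
t=8: arr=3 -> substrate=5 bound=3 product=8
t=9: arr=1 -> substrate=3 bound=3 product=11
t=10: arr=0 -> substrate=3 bound=3 product=11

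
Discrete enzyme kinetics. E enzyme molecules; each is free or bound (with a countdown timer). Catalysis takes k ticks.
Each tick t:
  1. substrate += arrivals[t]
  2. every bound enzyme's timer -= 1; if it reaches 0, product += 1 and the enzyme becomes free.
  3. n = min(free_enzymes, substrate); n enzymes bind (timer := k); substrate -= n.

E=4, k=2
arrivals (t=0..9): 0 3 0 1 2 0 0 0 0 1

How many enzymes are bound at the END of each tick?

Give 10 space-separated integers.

Answer: 0 3 3 1 3 2 0 0 0 1

Derivation:
t=0: arr=0 -> substrate=0 bound=0 product=0
t=1: arr=3 -> substrate=0 bound=3 product=0
t=2: arr=0 -> substrate=0 bound=3 product=0
t=3: arr=1 -> substrate=0 bound=1 product=3
t=4: arr=2 -> substrate=0 bound=3 product=3
t=5: arr=0 -> substrate=0 bound=2 product=4
t=6: arr=0 -> substrate=0 bound=0 product=6
t=7: arr=0 -> substrate=0 bound=0 product=6
t=8: arr=0 -> substrate=0 bound=0 product=6
t=9: arr=1 -> substrate=0 bound=1 product=6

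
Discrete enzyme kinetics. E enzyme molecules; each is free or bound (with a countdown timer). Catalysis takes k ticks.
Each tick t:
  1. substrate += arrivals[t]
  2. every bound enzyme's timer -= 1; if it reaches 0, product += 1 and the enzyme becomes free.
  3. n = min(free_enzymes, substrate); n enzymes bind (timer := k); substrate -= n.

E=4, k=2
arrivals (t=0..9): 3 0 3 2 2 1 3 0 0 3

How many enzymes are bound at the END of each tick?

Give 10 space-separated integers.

t=0: arr=3 -> substrate=0 bound=3 product=0
t=1: arr=0 -> substrate=0 bound=3 product=0
t=2: arr=3 -> substrate=0 bound=3 product=3
t=3: arr=2 -> substrate=1 bound=4 product=3
t=4: arr=2 -> substrate=0 bound=4 product=6
t=5: arr=1 -> substrate=0 bound=4 product=7
t=6: arr=3 -> substrate=0 bound=4 product=10
t=7: arr=0 -> substrate=0 bound=3 product=11
t=8: arr=0 -> substrate=0 bound=0 product=14
t=9: arr=3 -> substrate=0 bound=3 product=14

Answer: 3 3 3 4 4 4 4 3 0 3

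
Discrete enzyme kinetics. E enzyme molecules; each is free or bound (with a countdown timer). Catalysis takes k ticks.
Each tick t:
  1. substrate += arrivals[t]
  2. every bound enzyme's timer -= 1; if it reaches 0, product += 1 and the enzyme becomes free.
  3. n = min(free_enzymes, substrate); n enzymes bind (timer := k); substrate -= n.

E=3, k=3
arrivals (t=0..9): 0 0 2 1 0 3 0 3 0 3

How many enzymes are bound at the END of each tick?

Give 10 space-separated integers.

t=0: arr=0 -> substrate=0 bound=0 product=0
t=1: arr=0 -> substrate=0 bound=0 product=0
t=2: arr=2 -> substrate=0 bound=2 product=0
t=3: arr=1 -> substrate=0 bound=3 product=0
t=4: arr=0 -> substrate=0 bound=3 product=0
t=5: arr=3 -> substrate=1 bound=3 product=2
t=6: arr=0 -> substrate=0 bound=3 product=3
t=7: arr=3 -> substrate=3 bound=3 product=3
t=8: arr=0 -> substrate=1 bound=3 product=5
t=9: arr=3 -> substrate=3 bound=3 product=6

Answer: 0 0 2 3 3 3 3 3 3 3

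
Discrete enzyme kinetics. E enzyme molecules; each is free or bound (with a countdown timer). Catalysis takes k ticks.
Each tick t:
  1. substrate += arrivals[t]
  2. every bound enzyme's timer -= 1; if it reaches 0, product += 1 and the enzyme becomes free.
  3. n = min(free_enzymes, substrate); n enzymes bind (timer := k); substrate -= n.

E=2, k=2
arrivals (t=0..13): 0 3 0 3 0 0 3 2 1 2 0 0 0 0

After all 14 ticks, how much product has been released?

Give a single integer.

t=0: arr=0 -> substrate=0 bound=0 product=0
t=1: arr=3 -> substrate=1 bound=2 product=0
t=2: arr=0 -> substrate=1 bound=2 product=0
t=3: arr=3 -> substrate=2 bound=2 product=2
t=4: arr=0 -> substrate=2 bound=2 product=2
t=5: arr=0 -> substrate=0 bound=2 product=4
t=6: arr=3 -> substrate=3 bound=2 product=4
t=7: arr=2 -> substrate=3 bound=2 product=6
t=8: arr=1 -> substrate=4 bound=2 product=6
t=9: arr=2 -> substrate=4 bound=2 product=8
t=10: arr=0 -> substrate=4 bound=2 product=8
t=11: arr=0 -> substrate=2 bound=2 product=10
t=12: arr=0 -> substrate=2 bound=2 product=10
t=13: arr=0 -> substrate=0 bound=2 product=12

Answer: 12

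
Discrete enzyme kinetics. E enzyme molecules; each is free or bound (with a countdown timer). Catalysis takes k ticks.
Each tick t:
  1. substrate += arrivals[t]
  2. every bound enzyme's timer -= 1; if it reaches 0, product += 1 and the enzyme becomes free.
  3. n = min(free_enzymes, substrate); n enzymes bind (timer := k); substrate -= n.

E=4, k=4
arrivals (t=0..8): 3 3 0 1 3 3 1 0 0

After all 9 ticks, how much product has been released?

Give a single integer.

t=0: arr=3 -> substrate=0 bound=3 product=0
t=1: arr=3 -> substrate=2 bound=4 product=0
t=2: arr=0 -> substrate=2 bound=4 product=0
t=3: arr=1 -> substrate=3 bound=4 product=0
t=4: arr=3 -> substrate=3 bound=4 product=3
t=5: arr=3 -> substrate=5 bound=4 product=4
t=6: arr=1 -> substrate=6 bound=4 product=4
t=7: arr=0 -> substrate=6 bound=4 product=4
t=8: arr=0 -> substrate=3 bound=4 product=7

Answer: 7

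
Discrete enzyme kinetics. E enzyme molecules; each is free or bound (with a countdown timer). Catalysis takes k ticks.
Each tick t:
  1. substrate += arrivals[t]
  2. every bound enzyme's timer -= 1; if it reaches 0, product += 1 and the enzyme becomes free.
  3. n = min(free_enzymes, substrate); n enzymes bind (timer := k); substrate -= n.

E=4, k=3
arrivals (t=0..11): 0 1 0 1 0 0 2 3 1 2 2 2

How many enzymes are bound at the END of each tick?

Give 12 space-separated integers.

Answer: 0 1 1 2 1 1 2 4 4 4 4 4

Derivation:
t=0: arr=0 -> substrate=0 bound=0 product=0
t=1: arr=1 -> substrate=0 bound=1 product=0
t=2: arr=0 -> substrate=0 bound=1 product=0
t=3: arr=1 -> substrate=0 bound=2 product=0
t=4: arr=0 -> substrate=0 bound=1 product=1
t=5: arr=0 -> substrate=0 bound=1 product=1
t=6: arr=2 -> substrate=0 bound=2 product=2
t=7: arr=3 -> substrate=1 bound=4 product=2
t=8: arr=1 -> substrate=2 bound=4 product=2
t=9: arr=2 -> substrate=2 bound=4 product=4
t=10: arr=2 -> substrate=2 bound=4 product=6
t=11: arr=2 -> substrate=4 bound=4 product=6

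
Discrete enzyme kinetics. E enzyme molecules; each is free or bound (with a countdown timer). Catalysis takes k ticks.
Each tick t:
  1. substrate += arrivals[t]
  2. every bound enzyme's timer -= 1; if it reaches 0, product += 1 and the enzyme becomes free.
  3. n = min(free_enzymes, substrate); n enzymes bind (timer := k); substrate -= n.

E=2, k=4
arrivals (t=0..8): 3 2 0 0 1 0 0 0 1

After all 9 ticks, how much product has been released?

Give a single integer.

Answer: 4

Derivation:
t=0: arr=3 -> substrate=1 bound=2 product=0
t=1: arr=2 -> substrate=3 bound=2 product=0
t=2: arr=0 -> substrate=3 bound=2 product=0
t=3: arr=0 -> substrate=3 bound=2 product=0
t=4: arr=1 -> substrate=2 bound=2 product=2
t=5: arr=0 -> substrate=2 bound=2 product=2
t=6: arr=0 -> substrate=2 bound=2 product=2
t=7: arr=0 -> substrate=2 bound=2 product=2
t=8: arr=1 -> substrate=1 bound=2 product=4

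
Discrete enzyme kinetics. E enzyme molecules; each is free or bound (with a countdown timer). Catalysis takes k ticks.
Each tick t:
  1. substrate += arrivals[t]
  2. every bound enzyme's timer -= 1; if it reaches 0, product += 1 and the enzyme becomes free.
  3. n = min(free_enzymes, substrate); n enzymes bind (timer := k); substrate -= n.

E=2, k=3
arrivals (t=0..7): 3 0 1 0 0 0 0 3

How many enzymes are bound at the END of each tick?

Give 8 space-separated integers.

t=0: arr=3 -> substrate=1 bound=2 product=0
t=1: arr=0 -> substrate=1 bound=2 product=0
t=2: arr=1 -> substrate=2 bound=2 product=0
t=3: arr=0 -> substrate=0 bound=2 product=2
t=4: arr=0 -> substrate=0 bound=2 product=2
t=5: arr=0 -> substrate=0 bound=2 product=2
t=6: arr=0 -> substrate=0 bound=0 product=4
t=7: arr=3 -> substrate=1 bound=2 product=4

Answer: 2 2 2 2 2 2 0 2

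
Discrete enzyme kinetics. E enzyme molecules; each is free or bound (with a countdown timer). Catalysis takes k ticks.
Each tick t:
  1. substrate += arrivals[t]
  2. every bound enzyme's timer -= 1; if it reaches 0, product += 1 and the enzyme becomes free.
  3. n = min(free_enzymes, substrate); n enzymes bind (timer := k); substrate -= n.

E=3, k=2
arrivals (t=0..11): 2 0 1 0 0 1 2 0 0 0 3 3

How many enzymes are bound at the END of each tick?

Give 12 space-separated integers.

Answer: 2 2 1 1 0 1 3 2 0 0 3 3

Derivation:
t=0: arr=2 -> substrate=0 bound=2 product=0
t=1: arr=0 -> substrate=0 bound=2 product=0
t=2: arr=1 -> substrate=0 bound=1 product=2
t=3: arr=0 -> substrate=0 bound=1 product=2
t=4: arr=0 -> substrate=0 bound=0 product=3
t=5: arr=1 -> substrate=0 bound=1 product=3
t=6: arr=2 -> substrate=0 bound=3 product=3
t=7: arr=0 -> substrate=0 bound=2 product=4
t=8: arr=0 -> substrate=0 bound=0 product=6
t=9: arr=0 -> substrate=0 bound=0 product=6
t=10: arr=3 -> substrate=0 bound=3 product=6
t=11: arr=3 -> substrate=3 bound=3 product=6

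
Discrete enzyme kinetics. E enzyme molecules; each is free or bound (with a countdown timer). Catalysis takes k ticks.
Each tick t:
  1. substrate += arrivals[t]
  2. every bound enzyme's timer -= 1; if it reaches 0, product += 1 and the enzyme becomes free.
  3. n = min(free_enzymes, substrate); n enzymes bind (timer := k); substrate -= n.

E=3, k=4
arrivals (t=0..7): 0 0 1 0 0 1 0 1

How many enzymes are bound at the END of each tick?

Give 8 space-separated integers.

t=0: arr=0 -> substrate=0 bound=0 product=0
t=1: arr=0 -> substrate=0 bound=0 product=0
t=2: arr=1 -> substrate=0 bound=1 product=0
t=3: arr=0 -> substrate=0 bound=1 product=0
t=4: arr=0 -> substrate=0 bound=1 product=0
t=5: arr=1 -> substrate=0 bound=2 product=0
t=6: arr=0 -> substrate=0 bound=1 product=1
t=7: arr=1 -> substrate=0 bound=2 product=1

Answer: 0 0 1 1 1 2 1 2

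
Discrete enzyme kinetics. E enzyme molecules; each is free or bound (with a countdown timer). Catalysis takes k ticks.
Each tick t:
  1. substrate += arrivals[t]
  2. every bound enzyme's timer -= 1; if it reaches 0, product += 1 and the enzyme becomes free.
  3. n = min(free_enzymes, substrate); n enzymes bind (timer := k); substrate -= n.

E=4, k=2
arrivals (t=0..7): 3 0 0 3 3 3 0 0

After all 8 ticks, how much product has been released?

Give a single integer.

Answer: 10

Derivation:
t=0: arr=3 -> substrate=0 bound=3 product=0
t=1: arr=0 -> substrate=0 bound=3 product=0
t=2: arr=0 -> substrate=0 bound=0 product=3
t=3: arr=3 -> substrate=0 bound=3 product=3
t=4: arr=3 -> substrate=2 bound=4 product=3
t=5: arr=3 -> substrate=2 bound=4 product=6
t=6: arr=0 -> substrate=1 bound=4 product=7
t=7: arr=0 -> substrate=0 bound=2 product=10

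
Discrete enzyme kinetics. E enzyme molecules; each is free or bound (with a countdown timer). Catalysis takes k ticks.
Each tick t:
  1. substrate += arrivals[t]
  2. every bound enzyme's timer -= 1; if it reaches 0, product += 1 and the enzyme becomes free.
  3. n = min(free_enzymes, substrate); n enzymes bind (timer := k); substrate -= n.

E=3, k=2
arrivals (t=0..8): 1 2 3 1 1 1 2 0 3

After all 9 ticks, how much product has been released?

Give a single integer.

Answer: 10

Derivation:
t=0: arr=1 -> substrate=0 bound=1 product=0
t=1: arr=2 -> substrate=0 bound=3 product=0
t=2: arr=3 -> substrate=2 bound=3 product=1
t=3: arr=1 -> substrate=1 bound=3 product=3
t=4: arr=1 -> substrate=1 bound=3 product=4
t=5: arr=1 -> substrate=0 bound=3 product=6
t=6: arr=2 -> substrate=1 bound=3 product=7
t=7: arr=0 -> substrate=0 bound=2 product=9
t=8: arr=3 -> substrate=1 bound=3 product=10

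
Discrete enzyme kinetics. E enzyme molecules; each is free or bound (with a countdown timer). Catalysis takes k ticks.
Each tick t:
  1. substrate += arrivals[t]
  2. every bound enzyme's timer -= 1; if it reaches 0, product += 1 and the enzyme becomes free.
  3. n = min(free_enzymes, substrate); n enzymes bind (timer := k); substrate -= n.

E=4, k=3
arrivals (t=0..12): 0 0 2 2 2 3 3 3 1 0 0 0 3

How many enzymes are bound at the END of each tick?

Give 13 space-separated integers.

t=0: arr=0 -> substrate=0 bound=0 product=0
t=1: arr=0 -> substrate=0 bound=0 product=0
t=2: arr=2 -> substrate=0 bound=2 product=0
t=3: arr=2 -> substrate=0 bound=4 product=0
t=4: arr=2 -> substrate=2 bound=4 product=0
t=5: arr=3 -> substrate=3 bound=4 product=2
t=6: arr=3 -> substrate=4 bound=4 product=4
t=7: arr=3 -> substrate=7 bound=4 product=4
t=8: arr=1 -> substrate=6 bound=4 product=6
t=9: arr=0 -> substrate=4 bound=4 product=8
t=10: arr=0 -> substrate=4 bound=4 product=8
t=11: arr=0 -> substrate=2 bound=4 product=10
t=12: arr=3 -> substrate=3 bound=4 product=12

Answer: 0 0 2 4 4 4 4 4 4 4 4 4 4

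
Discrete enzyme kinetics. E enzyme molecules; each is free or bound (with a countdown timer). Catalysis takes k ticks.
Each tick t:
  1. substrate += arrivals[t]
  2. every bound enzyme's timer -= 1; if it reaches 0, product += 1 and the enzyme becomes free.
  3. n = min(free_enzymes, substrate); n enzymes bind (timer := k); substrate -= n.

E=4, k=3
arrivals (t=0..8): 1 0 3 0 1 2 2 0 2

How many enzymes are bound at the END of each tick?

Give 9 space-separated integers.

Answer: 1 1 4 3 4 3 4 4 4

Derivation:
t=0: arr=1 -> substrate=0 bound=1 product=0
t=1: arr=0 -> substrate=0 bound=1 product=0
t=2: arr=3 -> substrate=0 bound=4 product=0
t=3: arr=0 -> substrate=0 bound=3 product=1
t=4: arr=1 -> substrate=0 bound=4 product=1
t=5: arr=2 -> substrate=0 bound=3 product=4
t=6: arr=2 -> substrate=1 bound=4 product=4
t=7: arr=0 -> substrate=0 bound=4 product=5
t=8: arr=2 -> substrate=0 bound=4 product=7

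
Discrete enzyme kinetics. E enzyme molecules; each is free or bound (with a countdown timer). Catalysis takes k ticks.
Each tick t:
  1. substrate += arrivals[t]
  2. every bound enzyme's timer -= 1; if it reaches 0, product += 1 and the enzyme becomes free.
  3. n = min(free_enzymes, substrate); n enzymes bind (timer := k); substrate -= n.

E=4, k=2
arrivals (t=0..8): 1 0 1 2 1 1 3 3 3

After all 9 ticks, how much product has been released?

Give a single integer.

t=0: arr=1 -> substrate=0 bound=1 product=0
t=1: arr=0 -> substrate=0 bound=1 product=0
t=2: arr=1 -> substrate=0 bound=1 product=1
t=3: arr=2 -> substrate=0 bound=3 product=1
t=4: arr=1 -> substrate=0 bound=3 product=2
t=5: arr=1 -> substrate=0 bound=2 product=4
t=6: arr=3 -> substrate=0 bound=4 product=5
t=7: arr=3 -> substrate=2 bound=4 product=6
t=8: arr=3 -> substrate=2 bound=4 product=9

Answer: 9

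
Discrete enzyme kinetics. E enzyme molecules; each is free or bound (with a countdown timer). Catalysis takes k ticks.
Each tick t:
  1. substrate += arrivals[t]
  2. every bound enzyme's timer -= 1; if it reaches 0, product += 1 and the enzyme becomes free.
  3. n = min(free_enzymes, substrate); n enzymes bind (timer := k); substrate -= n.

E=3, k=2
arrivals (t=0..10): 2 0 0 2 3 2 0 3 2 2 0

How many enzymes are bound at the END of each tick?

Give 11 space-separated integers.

Answer: 2 2 0 2 3 3 3 3 3 3 3

Derivation:
t=0: arr=2 -> substrate=0 bound=2 product=0
t=1: arr=0 -> substrate=0 bound=2 product=0
t=2: arr=0 -> substrate=0 bound=0 product=2
t=3: arr=2 -> substrate=0 bound=2 product=2
t=4: arr=3 -> substrate=2 bound=3 product=2
t=5: arr=2 -> substrate=2 bound=3 product=4
t=6: arr=0 -> substrate=1 bound=3 product=5
t=7: arr=3 -> substrate=2 bound=3 product=7
t=8: arr=2 -> substrate=3 bound=3 product=8
t=9: arr=2 -> substrate=3 bound=3 product=10
t=10: arr=0 -> substrate=2 bound=3 product=11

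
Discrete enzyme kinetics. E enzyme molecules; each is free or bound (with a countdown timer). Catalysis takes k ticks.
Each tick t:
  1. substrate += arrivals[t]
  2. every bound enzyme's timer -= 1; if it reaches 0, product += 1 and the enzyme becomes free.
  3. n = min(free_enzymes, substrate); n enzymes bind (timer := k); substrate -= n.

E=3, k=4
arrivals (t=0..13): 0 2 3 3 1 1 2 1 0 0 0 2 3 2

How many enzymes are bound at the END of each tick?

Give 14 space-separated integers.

Answer: 0 2 3 3 3 3 3 3 3 3 3 3 3 3

Derivation:
t=0: arr=0 -> substrate=0 bound=0 product=0
t=1: arr=2 -> substrate=0 bound=2 product=0
t=2: arr=3 -> substrate=2 bound=3 product=0
t=3: arr=3 -> substrate=5 bound=3 product=0
t=4: arr=1 -> substrate=6 bound=3 product=0
t=5: arr=1 -> substrate=5 bound=3 product=2
t=6: arr=2 -> substrate=6 bound=3 product=3
t=7: arr=1 -> substrate=7 bound=3 product=3
t=8: arr=0 -> substrate=7 bound=3 product=3
t=9: arr=0 -> substrate=5 bound=3 product=5
t=10: arr=0 -> substrate=4 bound=3 product=6
t=11: arr=2 -> substrate=6 bound=3 product=6
t=12: arr=3 -> substrate=9 bound=3 product=6
t=13: arr=2 -> substrate=9 bound=3 product=8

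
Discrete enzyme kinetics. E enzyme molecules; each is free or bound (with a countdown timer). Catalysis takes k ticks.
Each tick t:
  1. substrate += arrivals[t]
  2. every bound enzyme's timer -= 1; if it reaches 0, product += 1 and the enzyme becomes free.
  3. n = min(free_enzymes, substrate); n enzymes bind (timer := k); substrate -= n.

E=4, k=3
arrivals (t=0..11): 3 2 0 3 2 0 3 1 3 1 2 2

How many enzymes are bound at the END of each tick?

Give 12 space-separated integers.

Answer: 3 4 4 4 4 4 4 4 4 4 4 4

Derivation:
t=0: arr=3 -> substrate=0 bound=3 product=0
t=1: arr=2 -> substrate=1 bound=4 product=0
t=2: arr=0 -> substrate=1 bound=4 product=0
t=3: arr=3 -> substrate=1 bound=4 product=3
t=4: arr=2 -> substrate=2 bound=4 product=4
t=5: arr=0 -> substrate=2 bound=4 product=4
t=6: arr=3 -> substrate=2 bound=4 product=7
t=7: arr=1 -> substrate=2 bound=4 product=8
t=8: arr=3 -> substrate=5 bound=4 product=8
t=9: arr=1 -> substrate=3 bound=4 product=11
t=10: arr=2 -> substrate=4 bound=4 product=12
t=11: arr=2 -> substrate=6 bound=4 product=12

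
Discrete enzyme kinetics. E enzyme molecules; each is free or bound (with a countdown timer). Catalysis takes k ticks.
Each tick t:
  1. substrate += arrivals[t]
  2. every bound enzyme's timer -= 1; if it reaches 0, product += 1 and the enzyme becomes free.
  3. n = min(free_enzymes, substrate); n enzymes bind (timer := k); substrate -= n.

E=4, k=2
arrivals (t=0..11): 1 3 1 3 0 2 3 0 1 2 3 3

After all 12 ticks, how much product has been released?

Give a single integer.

t=0: arr=1 -> substrate=0 bound=1 product=0
t=1: arr=3 -> substrate=0 bound=4 product=0
t=2: arr=1 -> substrate=0 bound=4 product=1
t=3: arr=3 -> substrate=0 bound=4 product=4
t=4: arr=0 -> substrate=0 bound=3 product=5
t=5: arr=2 -> substrate=0 bound=2 product=8
t=6: arr=3 -> substrate=1 bound=4 product=8
t=7: arr=0 -> substrate=0 bound=3 product=10
t=8: arr=1 -> substrate=0 bound=2 product=12
t=9: arr=2 -> substrate=0 bound=3 product=13
t=10: arr=3 -> substrate=1 bound=4 product=14
t=11: arr=3 -> substrate=2 bound=4 product=16

Answer: 16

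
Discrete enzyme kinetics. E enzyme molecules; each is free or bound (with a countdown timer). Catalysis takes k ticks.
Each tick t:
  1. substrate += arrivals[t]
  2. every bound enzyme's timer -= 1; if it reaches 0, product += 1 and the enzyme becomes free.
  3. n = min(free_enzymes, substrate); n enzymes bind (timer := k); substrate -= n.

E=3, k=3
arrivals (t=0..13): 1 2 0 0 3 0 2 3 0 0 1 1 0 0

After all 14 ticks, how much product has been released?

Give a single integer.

Answer: 12

Derivation:
t=0: arr=1 -> substrate=0 bound=1 product=0
t=1: arr=2 -> substrate=0 bound=3 product=0
t=2: arr=0 -> substrate=0 bound=3 product=0
t=3: arr=0 -> substrate=0 bound=2 product=1
t=4: arr=3 -> substrate=0 bound=3 product=3
t=5: arr=0 -> substrate=0 bound=3 product=3
t=6: arr=2 -> substrate=2 bound=3 product=3
t=7: arr=3 -> substrate=2 bound=3 product=6
t=8: arr=0 -> substrate=2 bound=3 product=6
t=9: arr=0 -> substrate=2 bound=3 product=6
t=10: arr=1 -> substrate=0 bound=3 product=9
t=11: arr=1 -> substrate=1 bound=3 product=9
t=12: arr=0 -> substrate=1 bound=3 product=9
t=13: arr=0 -> substrate=0 bound=1 product=12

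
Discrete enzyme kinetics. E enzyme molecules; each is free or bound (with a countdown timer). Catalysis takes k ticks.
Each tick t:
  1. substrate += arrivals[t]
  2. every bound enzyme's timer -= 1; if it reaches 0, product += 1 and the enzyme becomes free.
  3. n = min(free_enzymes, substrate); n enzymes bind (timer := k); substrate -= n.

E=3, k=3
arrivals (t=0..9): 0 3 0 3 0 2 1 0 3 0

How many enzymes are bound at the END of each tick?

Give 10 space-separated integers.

Answer: 0 3 3 3 3 3 3 3 3 3

Derivation:
t=0: arr=0 -> substrate=0 bound=0 product=0
t=1: arr=3 -> substrate=0 bound=3 product=0
t=2: arr=0 -> substrate=0 bound=3 product=0
t=3: arr=3 -> substrate=3 bound=3 product=0
t=4: arr=0 -> substrate=0 bound=3 product=3
t=5: arr=2 -> substrate=2 bound=3 product=3
t=6: arr=1 -> substrate=3 bound=3 product=3
t=7: arr=0 -> substrate=0 bound=3 product=6
t=8: arr=3 -> substrate=3 bound=3 product=6
t=9: arr=0 -> substrate=3 bound=3 product=6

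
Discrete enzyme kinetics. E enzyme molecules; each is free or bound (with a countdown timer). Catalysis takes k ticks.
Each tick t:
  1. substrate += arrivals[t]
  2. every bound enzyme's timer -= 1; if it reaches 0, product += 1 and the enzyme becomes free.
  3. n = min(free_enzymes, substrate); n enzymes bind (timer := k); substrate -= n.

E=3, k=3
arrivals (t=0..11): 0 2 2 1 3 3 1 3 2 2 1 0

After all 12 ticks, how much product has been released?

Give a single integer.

t=0: arr=0 -> substrate=0 bound=0 product=0
t=1: arr=2 -> substrate=0 bound=2 product=0
t=2: arr=2 -> substrate=1 bound=3 product=0
t=3: arr=1 -> substrate=2 bound=3 product=0
t=4: arr=3 -> substrate=3 bound=3 product=2
t=5: arr=3 -> substrate=5 bound=3 product=3
t=6: arr=1 -> substrate=6 bound=3 product=3
t=7: arr=3 -> substrate=7 bound=3 product=5
t=8: arr=2 -> substrate=8 bound=3 product=6
t=9: arr=2 -> substrate=10 bound=3 product=6
t=10: arr=1 -> substrate=9 bound=3 product=8
t=11: arr=0 -> substrate=8 bound=3 product=9

Answer: 9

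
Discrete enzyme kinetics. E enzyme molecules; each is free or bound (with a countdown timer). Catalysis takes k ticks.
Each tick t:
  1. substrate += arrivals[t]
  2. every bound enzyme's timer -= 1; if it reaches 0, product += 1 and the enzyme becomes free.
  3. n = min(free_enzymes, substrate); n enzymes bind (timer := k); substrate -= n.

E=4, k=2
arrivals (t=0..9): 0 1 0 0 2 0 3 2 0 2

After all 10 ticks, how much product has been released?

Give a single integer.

t=0: arr=0 -> substrate=0 bound=0 product=0
t=1: arr=1 -> substrate=0 bound=1 product=0
t=2: arr=0 -> substrate=0 bound=1 product=0
t=3: arr=0 -> substrate=0 bound=0 product=1
t=4: arr=2 -> substrate=0 bound=2 product=1
t=5: arr=0 -> substrate=0 bound=2 product=1
t=6: arr=3 -> substrate=0 bound=3 product=3
t=7: arr=2 -> substrate=1 bound=4 product=3
t=8: arr=0 -> substrate=0 bound=2 product=6
t=9: arr=2 -> substrate=0 bound=3 product=7

Answer: 7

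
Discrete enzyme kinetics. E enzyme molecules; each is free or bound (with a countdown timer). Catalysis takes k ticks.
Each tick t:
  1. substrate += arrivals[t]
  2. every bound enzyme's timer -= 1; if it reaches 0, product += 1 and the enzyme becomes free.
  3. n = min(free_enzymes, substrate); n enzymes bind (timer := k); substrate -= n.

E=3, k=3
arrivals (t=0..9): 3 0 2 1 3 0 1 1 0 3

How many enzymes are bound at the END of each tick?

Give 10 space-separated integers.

Answer: 3 3 3 3 3 3 3 3 3 3

Derivation:
t=0: arr=3 -> substrate=0 bound=3 product=0
t=1: arr=0 -> substrate=0 bound=3 product=0
t=2: arr=2 -> substrate=2 bound=3 product=0
t=3: arr=1 -> substrate=0 bound=3 product=3
t=4: arr=3 -> substrate=3 bound=3 product=3
t=5: arr=0 -> substrate=3 bound=3 product=3
t=6: arr=1 -> substrate=1 bound=3 product=6
t=7: arr=1 -> substrate=2 bound=3 product=6
t=8: arr=0 -> substrate=2 bound=3 product=6
t=9: arr=3 -> substrate=2 bound=3 product=9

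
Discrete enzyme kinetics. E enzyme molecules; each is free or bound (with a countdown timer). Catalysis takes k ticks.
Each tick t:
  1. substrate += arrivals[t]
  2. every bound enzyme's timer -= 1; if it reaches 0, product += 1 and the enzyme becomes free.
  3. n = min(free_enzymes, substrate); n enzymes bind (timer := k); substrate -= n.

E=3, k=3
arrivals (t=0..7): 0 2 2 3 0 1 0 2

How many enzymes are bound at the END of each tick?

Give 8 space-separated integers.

Answer: 0 2 3 3 3 3 3 3

Derivation:
t=0: arr=0 -> substrate=0 bound=0 product=0
t=1: arr=2 -> substrate=0 bound=2 product=0
t=2: arr=2 -> substrate=1 bound=3 product=0
t=3: arr=3 -> substrate=4 bound=3 product=0
t=4: arr=0 -> substrate=2 bound=3 product=2
t=5: arr=1 -> substrate=2 bound=3 product=3
t=6: arr=0 -> substrate=2 bound=3 product=3
t=7: arr=2 -> substrate=2 bound=3 product=5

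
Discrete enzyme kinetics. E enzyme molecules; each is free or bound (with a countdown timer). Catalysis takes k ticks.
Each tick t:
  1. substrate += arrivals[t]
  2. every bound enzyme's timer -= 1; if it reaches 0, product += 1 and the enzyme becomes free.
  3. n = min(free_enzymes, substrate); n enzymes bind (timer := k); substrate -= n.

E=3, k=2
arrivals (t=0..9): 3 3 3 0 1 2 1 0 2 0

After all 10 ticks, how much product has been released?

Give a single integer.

Answer: 12

Derivation:
t=0: arr=3 -> substrate=0 bound=3 product=0
t=1: arr=3 -> substrate=3 bound=3 product=0
t=2: arr=3 -> substrate=3 bound=3 product=3
t=3: arr=0 -> substrate=3 bound=3 product=3
t=4: arr=1 -> substrate=1 bound=3 product=6
t=5: arr=2 -> substrate=3 bound=3 product=6
t=6: arr=1 -> substrate=1 bound=3 product=9
t=7: arr=0 -> substrate=1 bound=3 product=9
t=8: arr=2 -> substrate=0 bound=3 product=12
t=9: arr=0 -> substrate=0 bound=3 product=12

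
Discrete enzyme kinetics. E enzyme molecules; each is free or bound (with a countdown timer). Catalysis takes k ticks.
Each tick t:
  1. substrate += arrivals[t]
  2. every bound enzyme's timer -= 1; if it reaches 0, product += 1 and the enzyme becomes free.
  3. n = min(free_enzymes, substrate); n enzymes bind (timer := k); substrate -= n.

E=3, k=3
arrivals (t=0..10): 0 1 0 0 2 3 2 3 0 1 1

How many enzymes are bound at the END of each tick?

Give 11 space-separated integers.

Answer: 0 1 1 1 2 3 3 3 3 3 3

Derivation:
t=0: arr=0 -> substrate=0 bound=0 product=0
t=1: arr=1 -> substrate=0 bound=1 product=0
t=2: arr=0 -> substrate=0 bound=1 product=0
t=3: arr=0 -> substrate=0 bound=1 product=0
t=4: arr=2 -> substrate=0 bound=2 product=1
t=5: arr=3 -> substrate=2 bound=3 product=1
t=6: arr=2 -> substrate=4 bound=3 product=1
t=7: arr=3 -> substrate=5 bound=3 product=3
t=8: arr=0 -> substrate=4 bound=3 product=4
t=9: arr=1 -> substrate=5 bound=3 product=4
t=10: arr=1 -> substrate=4 bound=3 product=6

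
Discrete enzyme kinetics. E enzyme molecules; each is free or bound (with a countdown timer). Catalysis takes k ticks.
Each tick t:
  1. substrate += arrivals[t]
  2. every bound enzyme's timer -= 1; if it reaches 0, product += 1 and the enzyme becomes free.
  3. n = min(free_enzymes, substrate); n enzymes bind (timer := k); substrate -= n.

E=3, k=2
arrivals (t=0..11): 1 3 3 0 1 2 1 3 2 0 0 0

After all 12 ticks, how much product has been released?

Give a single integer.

Answer: 15

Derivation:
t=0: arr=1 -> substrate=0 bound=1 product=0
t=1: arr=3 -> substrate=1 bound=3 product=0
t=2: arr=3 -> substrate=3 bound=3 product=1
t=3: arr=0 -> substrate=1 bound=3 product=3
t=4: arr=1 -> substrate=1 bound=3 product=4
t=5: arr=2 -> substrate=1 bound=3 product=6
t=6: arr=1 -> substrate=1 bound=3 product=7
t=7: arr=3 -> substrate=2 bound=3 product=9
t=8: arr=2 -> substrate=3 bound=3 product=10
t=9: arr=0 -> substrate=1 bound=3 product=12
t=10: arr=0 -> substrate=0 bound=3 product=13
t=11: arr=0 -> substrate=0 bound=1 product=15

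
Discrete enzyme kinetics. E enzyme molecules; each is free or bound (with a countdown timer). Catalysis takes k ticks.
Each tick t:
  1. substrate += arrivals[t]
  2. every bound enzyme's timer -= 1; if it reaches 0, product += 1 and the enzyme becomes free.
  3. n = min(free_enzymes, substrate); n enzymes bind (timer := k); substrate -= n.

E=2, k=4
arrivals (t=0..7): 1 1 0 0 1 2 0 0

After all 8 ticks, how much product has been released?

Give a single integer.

t=0: arr=1 -> substrate=0 bound=1 product=0
t=1: arr=1 -> substrate=0 bound=2 product=0
t=2: arr=0 -> substrate=0 bound=2 product=0
t=3: arr=0 -> substrate=0 bound=2 product=0
t=4: arr=1 -> substrate=0 bound=2 product=1
t=5: arr=2 -> substrate=1 bound=2 product=2
t=6: arr=0 -> substrate=1 bound=2 product=2
t=7: arr=0 -> substrate=1 bound=2 product=2

Answer: 2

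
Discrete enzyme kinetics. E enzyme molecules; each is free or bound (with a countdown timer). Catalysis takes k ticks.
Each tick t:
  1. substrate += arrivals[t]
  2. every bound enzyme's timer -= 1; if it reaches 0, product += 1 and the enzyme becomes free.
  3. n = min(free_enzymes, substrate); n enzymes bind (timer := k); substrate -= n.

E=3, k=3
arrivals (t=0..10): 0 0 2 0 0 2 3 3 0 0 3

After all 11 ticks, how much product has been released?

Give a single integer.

Answer: 5

Derivation:
t=0: arr=0 -> substrate=0 bound=0 product=0
t=1: arr=0 -> substrate=0 bound=0 product=0
t=2: arr=2 -> substrate=0 bound=2 product=0
t=3: arr=0 -> substrate=0 bound=2 product=0
t=4: arr=0 -> substrate=0 bound=2 product=0
t=5: arr=2 -> substrate=0 bound=2 product=2
t=6: arr=3 -> substrate=2 bound=3 product=2
t=7: arr=3 -> substrate=5 bound=3 product=2
t=8: arr=0 -> substrate=3 bound=3 product=4
t=9: arr=0 -> substrate=2 bound=3 product=5
t=10: arr=3 -> substrate=5 bound=3 product=5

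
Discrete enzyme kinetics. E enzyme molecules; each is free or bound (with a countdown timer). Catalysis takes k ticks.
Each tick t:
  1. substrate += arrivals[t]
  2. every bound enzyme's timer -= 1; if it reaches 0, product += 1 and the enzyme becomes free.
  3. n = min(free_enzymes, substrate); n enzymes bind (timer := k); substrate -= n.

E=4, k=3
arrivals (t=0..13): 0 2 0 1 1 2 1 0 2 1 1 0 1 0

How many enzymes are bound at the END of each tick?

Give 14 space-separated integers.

t=0: arr=0 -> substrate=0 bound=0 product=0
t=1: arr=2 -> substrate=0 bound=2 product=0
t=2: arr=0 -> substrate=0 bound=2 product=0
t=3: arr=1 -> substrate=0 bound=3 product=0
t=4: arr=1 -> substrate=0 bound=2 product=2
t=5: arr=2 -> substrate=0 bound=4 product=2
t=6: arr=1 -> substrate=0 bound=4 product=3
t=7: arr=0 -> substrate=0 bound=3 product=4
t=8: arr=2 -> substrate=0 bound=3 product=6
t=9: arr=1 -> substrate=0 bound=3 product=7
t=10: arr=1 -> substrate=0 bound=4 product=7
t=11: arr=0 -> substrate=0 bound=2 product=9
t=12: arr=1 -> substrate=0 bound=2 product=10
t=13: arr=0 -> substrate=0 bound=1 product=11

Answer: 0 2 2 3 2 4 4 3 3 3 4 2 2 1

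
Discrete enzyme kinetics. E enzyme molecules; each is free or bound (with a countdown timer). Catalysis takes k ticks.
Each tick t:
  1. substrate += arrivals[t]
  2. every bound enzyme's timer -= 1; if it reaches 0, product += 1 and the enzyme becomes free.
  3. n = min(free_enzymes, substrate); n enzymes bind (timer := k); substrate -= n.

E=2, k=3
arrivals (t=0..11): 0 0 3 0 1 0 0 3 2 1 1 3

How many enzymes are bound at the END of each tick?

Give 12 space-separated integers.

Answer: 0 0 2 2 2 2 2 2 2 2 2 2

Derivation:
t=0: arr=0 -> substrate=0 bound=0 product=0
t=1: arr=0 -> substrate=0 bound=0 product=0
t=2: arr=3 -> substrate=1 bound=2 product=0
t=3: arr=0 -> substrate=1 bound=2 product=0
t=4: arr=1 -> substrate=2 bound=2 product=0
t=5: arr=0 -> substrate=0 bound=2 product=2
t=6: arr=0 -> substrate=0 bound=2 product=2
t=7: arr=3 -> substrate=3 bound=2 product=2
t=8: arr=2 -> substrate=3 bound=2 product=4
t=9: arr=1 -> substrate=4 bound=2 product=4
t=10: arr=1 -> substrate=5 bound=2 product=4
t=11: arr=3 -> substrate=6 bound=2 product=6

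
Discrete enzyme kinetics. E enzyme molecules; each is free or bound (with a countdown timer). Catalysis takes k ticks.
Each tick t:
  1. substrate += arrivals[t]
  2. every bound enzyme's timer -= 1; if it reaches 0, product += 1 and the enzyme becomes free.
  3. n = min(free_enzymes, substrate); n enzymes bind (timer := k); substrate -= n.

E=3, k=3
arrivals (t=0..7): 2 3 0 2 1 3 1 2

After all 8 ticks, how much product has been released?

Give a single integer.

Answer: 6

Derivation:
t=0: arr=2 -> substrate=0 bound=2 product=0
t=1: arr=3 -> substrate=2 bound=3 product=0
t=2: arr=0 -> substrate=2 bound=3 product=0
t=3: arr=2 -> substrate=2 bound=3 product=2
t=4: arr=1 -> substrate=2 bound=3 product=3
t=5: arr=3 -> substrate=5 bound=3 product=3
t=6: arr=1 -> substrate=4 bound=3 product=5
t=7: arr=2 -> substrate=5 bound=3 product=6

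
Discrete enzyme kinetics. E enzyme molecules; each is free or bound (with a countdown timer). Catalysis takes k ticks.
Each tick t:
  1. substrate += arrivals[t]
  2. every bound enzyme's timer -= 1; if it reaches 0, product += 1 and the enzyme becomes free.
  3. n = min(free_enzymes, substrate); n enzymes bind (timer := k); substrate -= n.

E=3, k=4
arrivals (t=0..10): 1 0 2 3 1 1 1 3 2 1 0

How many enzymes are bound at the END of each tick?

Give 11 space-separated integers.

t=0: arr=1 -> substrate=0 bound=1 product=0
t=1: arr=0 -> substrate=0 bound=1 product=0
t=2: arr=2 -> substrate=0 bound=3 product=0
t=3: arr=3 -> substrate=3 bound=3 product=0
t=4: arr=1 -> substrate=3 bound=3 product=1
t=5: arr=1 -> substrate=4 bound=3 product=1
t=6: arr=1 -> substrate=3 bound=3 product=3
t=7: arr=3 -> substrate=6 bound=3 product=3
t=8: arr=2 -> substrate=7 bound=3 product=4
t=9: arr=1 -> substrate=8 bound=3 product=4
t=10: arr=0 -> substrate=6 bound=3 product=6

Answer: 1 1 3 3 3 3 3 3 3 3 3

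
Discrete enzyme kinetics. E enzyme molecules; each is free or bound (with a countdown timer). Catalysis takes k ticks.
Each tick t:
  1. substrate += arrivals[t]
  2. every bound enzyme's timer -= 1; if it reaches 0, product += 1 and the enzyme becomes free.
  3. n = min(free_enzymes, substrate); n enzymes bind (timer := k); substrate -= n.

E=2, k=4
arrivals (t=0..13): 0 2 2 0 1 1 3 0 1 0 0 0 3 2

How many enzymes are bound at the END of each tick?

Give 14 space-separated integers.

t=0: arr=0 -> substrate=0 bound=0 product=0
t=1: arr=2 -> substrate=0 bound=2 product=0
t=2: arr=2 -> substrate=2 bound=2 product=0
t=3: arr=0 -> substrate=2 bound=2 product=0
t=4: arr=1 -> substrate=3 bound=2 product=0
t=5: arr=1 -> substrate=2 bound=2 product=2
t=6: arr=3 -> substrate=5 bound=2 product=2
t=7: arr=0 -> substrate=5 bound=2 product=2
t=8: arr=1 -> substrate=6 bound=2 product=2
t=9: arr=0 -> substrate=4 bound=2 product=4
t=10: arr=0 -> substrate=4 bound=2 product=4
t=11: arr=0 -> substrate=4 bound=2 product=4
t=12: arr=3 -> substrate=7 bound=2 product=4
t=13: arr=2 -> substrate=7 bound=2 product=6

Answer: 0 2 2 2 2 2 2 2 2 2 2 2 2 2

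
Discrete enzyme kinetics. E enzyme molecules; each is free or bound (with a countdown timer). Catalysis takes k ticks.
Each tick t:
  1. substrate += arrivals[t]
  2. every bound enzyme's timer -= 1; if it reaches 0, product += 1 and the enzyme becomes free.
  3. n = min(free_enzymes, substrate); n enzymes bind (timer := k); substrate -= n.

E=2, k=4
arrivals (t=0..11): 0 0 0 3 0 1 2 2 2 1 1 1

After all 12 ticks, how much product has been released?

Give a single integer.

t=0: arr=0 -> substrate=0 bound=0 product=0
t=1: arr=0 -> substrate=0 bound=0 product=0
t=2: arr=0 -> substrate=0 bound=0 product=0
t=3: arr=3 -> substrate=1 bound=2 product=0
t=4: arr=0 -> substrate=1 bound=2 product=0
t=5: arr=1 -> substrate=2 bound=2 product=0
t=6: arr=2 -> substrate=4 bound=2 product=0
t=7: arr=2 -> substrate=4 bound=2 product=2
t=8: arr=2 -> substrate=6 bound=2 product=2
t=9: arr=1 -> substrate=7 bound=2 product=2
t=10: arr=1 -> substrate=8 bound=2 product=2
t=11: arr=1 -> substrate=7 bound=2 product=4

Answer: 4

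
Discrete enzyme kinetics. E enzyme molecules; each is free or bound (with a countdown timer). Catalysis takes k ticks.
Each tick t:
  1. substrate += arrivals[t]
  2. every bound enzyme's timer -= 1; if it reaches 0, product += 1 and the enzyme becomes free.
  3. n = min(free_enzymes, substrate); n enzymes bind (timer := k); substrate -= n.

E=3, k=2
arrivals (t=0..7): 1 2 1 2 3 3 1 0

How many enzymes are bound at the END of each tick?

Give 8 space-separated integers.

Answer: 1 3 3 3 3 3 3 3

Derivation:
t=0: arr=1 -> substrate=0 bound=1 product=0
t=1: arr=2 -> substrate=0 bound=3 product=0
t=2: arr=1 -> substrate=0 bound=3 product=1
t=3: arr=2 -> substrate=0 bound=3 product=3
t=4: arr=3 -> substrate=2 bound=3 product=4
t=5: arr=3 -> substrate=3 bound=3 product=6
t=6: arr=1 -> substrate=3 bound=3 product=7
t=7: arr=0 -> substrate=1 bound=3 product=9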